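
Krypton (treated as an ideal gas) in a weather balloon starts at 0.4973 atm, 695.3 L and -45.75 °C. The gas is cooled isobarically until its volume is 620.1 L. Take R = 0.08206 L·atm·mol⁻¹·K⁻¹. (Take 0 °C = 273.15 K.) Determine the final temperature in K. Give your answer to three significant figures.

T₂ ≈ 203 K

Convert: T₁ = 227.4 K.
Isobaric, so V/T is constant: P₂ = P₁; T₂ = T₁·(V₂/V₁) = 202.8 K.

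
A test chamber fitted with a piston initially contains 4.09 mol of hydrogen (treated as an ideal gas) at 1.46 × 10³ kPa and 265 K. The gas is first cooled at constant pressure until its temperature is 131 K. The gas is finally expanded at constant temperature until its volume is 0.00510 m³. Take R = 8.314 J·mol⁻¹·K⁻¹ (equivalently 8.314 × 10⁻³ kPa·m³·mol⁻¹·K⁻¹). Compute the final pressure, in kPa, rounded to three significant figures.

From PV = nRT: V₁ = nRT₁/P₁ = 0.006172 m³.
P constant ⇒ V ∝ T: P₂ = P₁; V₂ = V₁·(T₂/T₁) = 0.003051 m³.
Isothermal, so P V is constant: T₃ = T₂; P₃ = P₂·(V₂/V₃) = 873.4 kPa.

P₃ ≈ 873 kPa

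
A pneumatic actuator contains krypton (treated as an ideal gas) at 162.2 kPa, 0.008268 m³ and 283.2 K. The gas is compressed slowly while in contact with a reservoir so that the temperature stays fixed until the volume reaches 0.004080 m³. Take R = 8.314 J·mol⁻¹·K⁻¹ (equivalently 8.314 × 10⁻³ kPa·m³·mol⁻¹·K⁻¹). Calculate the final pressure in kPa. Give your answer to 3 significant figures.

T constant ⇒ Boyle's law P V = const: T₂ = T₁; P₂ = P₁·(V₁/V₂) = 328.7 kPa.

P₂ ≈ 329 kPa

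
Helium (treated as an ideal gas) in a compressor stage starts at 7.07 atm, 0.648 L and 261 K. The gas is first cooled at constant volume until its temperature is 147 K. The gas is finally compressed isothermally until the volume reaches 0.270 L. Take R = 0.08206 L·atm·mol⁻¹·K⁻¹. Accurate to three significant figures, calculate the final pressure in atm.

V constant ⇒ P ∝ T: V₂ = V₁; P₂ = P₁·(T₂/T₁) = 3.982 atm.
T constant ⇒ Boyle's law P V = const: T₃ = T₂; P₃ = P₂·(V₂/V₃) = 9.557 atm.

P₃ ≈ 9.56 atm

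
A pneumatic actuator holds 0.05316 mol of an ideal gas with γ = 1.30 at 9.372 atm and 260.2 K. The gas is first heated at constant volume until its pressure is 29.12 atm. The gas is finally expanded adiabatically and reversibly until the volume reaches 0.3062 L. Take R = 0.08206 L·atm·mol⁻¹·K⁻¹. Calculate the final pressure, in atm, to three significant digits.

P₃ ≈ 8.72 atm

From PV = nRT: V₁ = nRT₁/P₁ = 0.1211 L.
V constant ⇒ P ∝ T: V₂ = V₁; T₂ = T₁·(P₂/P₁) = 808.5 K.
Reversible adiabatic, γ = 1.30: T₃ = T₂·(V₂/V₃)^(γ−1) = 612.1 K; P₃ = P₂·(V₂/V₃)^γ = 8.720 atm.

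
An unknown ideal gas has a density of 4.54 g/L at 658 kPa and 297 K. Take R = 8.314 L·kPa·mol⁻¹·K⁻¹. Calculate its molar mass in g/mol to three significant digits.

M ≈ 17.0 g/mol

ρ = PM/(RT) ⇒ M = ρRT/P = (4.54 × 8.314 × 297.0) / 658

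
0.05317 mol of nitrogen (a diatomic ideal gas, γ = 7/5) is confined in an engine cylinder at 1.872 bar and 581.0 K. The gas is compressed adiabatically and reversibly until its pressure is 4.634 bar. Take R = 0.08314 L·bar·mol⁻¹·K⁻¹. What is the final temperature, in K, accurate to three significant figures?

T₂ ≈ 753 K

From PV = nRT: V₁ = nRT₁/P₁ = 1.372 L.
Reversible adiabatic, γ = 7/5: T₂ = T₁·(P₂/P₁)^((γ−1)/γ) = 752.7 K; V₂ = V₁·(P₁/P₂)^(1/γ) = 0.7181 L.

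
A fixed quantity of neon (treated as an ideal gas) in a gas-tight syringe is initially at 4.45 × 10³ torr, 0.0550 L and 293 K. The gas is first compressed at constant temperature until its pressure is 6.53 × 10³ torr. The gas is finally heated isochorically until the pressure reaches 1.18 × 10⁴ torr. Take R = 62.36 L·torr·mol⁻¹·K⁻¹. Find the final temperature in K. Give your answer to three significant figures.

T₃ ≈ 529 K

T constant ⇒ Boyle's law P V = const: T₂ = T₁; V₂ = V₁·(P₁/P₂) = 0.03748 L.
Isochoric, so P/T is constant: V₃ = V₂; T₃ = T₂·(P₃/P₂) = 529.5 K.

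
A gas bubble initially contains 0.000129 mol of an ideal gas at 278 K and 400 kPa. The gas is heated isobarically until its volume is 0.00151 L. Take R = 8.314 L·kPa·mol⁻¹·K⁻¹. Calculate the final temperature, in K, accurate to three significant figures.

From PV = nRT: V₁ = nRT₁/P₁ = 0.0007454 L.
P constant ⇒ V ∝ T: P₂ = P₁; T₂ = T₁·(V₂/V₁) = 563.2 K.

T₂ ≈ 563 K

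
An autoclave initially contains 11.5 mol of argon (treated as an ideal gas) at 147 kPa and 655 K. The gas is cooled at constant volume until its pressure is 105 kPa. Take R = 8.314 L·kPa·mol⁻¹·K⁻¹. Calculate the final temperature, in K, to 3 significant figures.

From PV = nRT: V₁ = nRT₁/P₁ = 426.0 L.
V constant ⇒ P ∝ T: V₂ = V₁; T₂ = T₁·(P₂/P₁) = 467.9 K.

T₂ ≈ 468 K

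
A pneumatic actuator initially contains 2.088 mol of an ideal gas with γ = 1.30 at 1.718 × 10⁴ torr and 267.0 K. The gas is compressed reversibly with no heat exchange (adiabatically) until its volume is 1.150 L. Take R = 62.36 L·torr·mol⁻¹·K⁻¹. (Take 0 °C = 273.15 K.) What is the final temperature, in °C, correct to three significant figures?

From PV = nRT: V₁ = nRT₁/P₁ = 2.024 L.
Adiabatic (γ = 1.30), T V^(γ−1) and P V^γ constant: T₂ = T₁·(V₁/V₂)^(γ−1) = 316.3 K; P₂ = P₁·(V₁/V₂)^γ = 3.582e+04 torr.

T₂ ≈ 43.2 °C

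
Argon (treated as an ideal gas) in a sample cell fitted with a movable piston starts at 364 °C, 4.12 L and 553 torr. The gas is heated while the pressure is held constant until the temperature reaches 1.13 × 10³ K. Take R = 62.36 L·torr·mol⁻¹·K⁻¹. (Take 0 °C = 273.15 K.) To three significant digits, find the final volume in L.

Convert: T₁ = 637.1 K.
Isobaric, so V/T is constant: P₂ = P₁; V₂ = V₁·(T₂/T₁) = 7.307 L.

V₂ ≈ 7.31 L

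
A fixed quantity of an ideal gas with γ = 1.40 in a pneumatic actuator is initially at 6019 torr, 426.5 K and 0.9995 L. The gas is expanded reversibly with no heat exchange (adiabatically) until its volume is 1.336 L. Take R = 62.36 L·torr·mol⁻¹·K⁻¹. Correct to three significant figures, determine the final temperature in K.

Reversible adiabatic, γ = 1.40: T₂ = T₁·(V₁/V₂)^(γ−1) = 379.8 K; P₂ = P₁·(V₁/V₂)^γ = 4010 torr.

T₂ ≈ 380 K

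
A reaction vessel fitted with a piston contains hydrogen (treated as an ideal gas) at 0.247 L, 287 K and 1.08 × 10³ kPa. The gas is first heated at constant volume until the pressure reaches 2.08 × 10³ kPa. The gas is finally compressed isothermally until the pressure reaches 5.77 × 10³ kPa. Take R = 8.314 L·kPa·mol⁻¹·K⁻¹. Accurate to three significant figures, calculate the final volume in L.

V₃ ≈ 0.0890 L

Isochoric, so P/T is constant: V₂ = V₁; T₂ = T₁·(P₂/P₁) = 552.7 K.
T constant ⇒ Boyle's law P V = const: T₃ = T₂; V₃ = V₂·(P₂/P₃) = 0.08904 L.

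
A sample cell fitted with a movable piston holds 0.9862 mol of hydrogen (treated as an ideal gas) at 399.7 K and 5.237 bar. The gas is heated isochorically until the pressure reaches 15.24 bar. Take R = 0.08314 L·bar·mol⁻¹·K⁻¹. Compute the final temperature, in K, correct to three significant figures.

From PV = nRT: V₁ = nRT₁/P₁ = 6.258 L.
V constant ⇒ P ∝ T: V₂ = V₁; T₂ = T₁·(P₂/P₁) = 1163 K.

T₂ ≈ 1.16e+03 K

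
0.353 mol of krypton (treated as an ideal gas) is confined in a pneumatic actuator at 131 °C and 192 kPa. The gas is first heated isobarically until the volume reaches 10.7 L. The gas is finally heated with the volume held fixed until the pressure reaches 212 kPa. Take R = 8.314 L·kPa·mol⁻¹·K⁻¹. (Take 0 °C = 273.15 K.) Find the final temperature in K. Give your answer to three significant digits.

Convert: T₁ = 404.1 K.
From PV = nRT: V₁ = nRT₁/P₁ = 6.178 L.
P constant ⇒ V ∝ T: P₂ = P₁; T₂ = T₁·(V₂/V₁) = 700.0 K.
V constant ⇒ P ∝ T: V₃ = V₂; T₃ = T₂·(P₃/P₂) = 772.9 K.

T₃ ≈ 773 K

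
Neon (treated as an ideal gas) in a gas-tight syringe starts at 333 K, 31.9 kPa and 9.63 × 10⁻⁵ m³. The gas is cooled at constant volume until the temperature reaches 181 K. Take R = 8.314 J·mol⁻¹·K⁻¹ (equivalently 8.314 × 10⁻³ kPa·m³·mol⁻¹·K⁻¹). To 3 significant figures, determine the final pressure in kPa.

P₂ ≈ 17.3 kPa

Isochoric, so P/T is constant: V₂ = V₁; P₂ = P₁·(T₂/T₁) = 17.34 kPa.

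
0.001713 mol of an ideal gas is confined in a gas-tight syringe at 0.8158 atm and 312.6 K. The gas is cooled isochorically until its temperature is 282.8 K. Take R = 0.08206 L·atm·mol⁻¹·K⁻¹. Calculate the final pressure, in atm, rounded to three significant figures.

From PV = nRT: V₁ = nRT₁/P₁ = 0.05386 L.
Isochoric, so P/T is constant: V₂ = V₁; P₂ = P₁·(T₂/T₁) = 0.7380 atm.

P₂ ≈ 0.738 atm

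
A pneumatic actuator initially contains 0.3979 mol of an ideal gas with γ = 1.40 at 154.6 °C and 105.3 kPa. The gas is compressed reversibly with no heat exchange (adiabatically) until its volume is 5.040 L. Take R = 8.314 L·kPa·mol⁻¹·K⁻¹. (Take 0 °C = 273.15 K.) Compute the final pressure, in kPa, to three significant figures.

Convert: T₁ = 427.8 K.
From PV = nRT: V₁ = nRT₁/P₁ = 13.44 L.
Adiabatic (γ = 1.40), T V^(γ−1) and P V^γ constant: T₂ = T₁·(V₁/V₂)^(γ−1) = 633.2 K; P₂ = P₁·(V₁/V₂)^γ = 415.6 kPa.

P₂ ≈ 416 kPa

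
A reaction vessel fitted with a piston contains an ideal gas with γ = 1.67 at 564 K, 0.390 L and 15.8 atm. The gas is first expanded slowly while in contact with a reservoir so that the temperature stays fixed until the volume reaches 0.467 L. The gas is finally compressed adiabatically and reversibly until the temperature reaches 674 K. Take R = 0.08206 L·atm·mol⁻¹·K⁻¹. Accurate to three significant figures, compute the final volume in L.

V₃ ≈ 0.358 L

T constant ⇒ Boyle's law P V = const: T₂ = T₁; P₂ = P₁·(V₁/V₂) = 13.19 atm.
Adiabatic (γ = 1.67), T V^(γ−1) and P V^γ constant: P₃ = P₂·(T₃/T₂)^(γ/(γ−1)) = 20.57 atm; V₃ = V₂·(T₂/T₃)^(1/(γ−1)) = 0.3580 L.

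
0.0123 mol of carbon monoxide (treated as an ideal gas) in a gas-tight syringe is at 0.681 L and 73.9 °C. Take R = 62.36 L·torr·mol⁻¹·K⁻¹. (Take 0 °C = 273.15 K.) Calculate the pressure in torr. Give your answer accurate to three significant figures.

Convert: T = 347.05 K.
PV = nRT ⇒ P = nRT/V = (0.0123 × 62.36 × 347.05) / 0.681

P ≈ 391 torr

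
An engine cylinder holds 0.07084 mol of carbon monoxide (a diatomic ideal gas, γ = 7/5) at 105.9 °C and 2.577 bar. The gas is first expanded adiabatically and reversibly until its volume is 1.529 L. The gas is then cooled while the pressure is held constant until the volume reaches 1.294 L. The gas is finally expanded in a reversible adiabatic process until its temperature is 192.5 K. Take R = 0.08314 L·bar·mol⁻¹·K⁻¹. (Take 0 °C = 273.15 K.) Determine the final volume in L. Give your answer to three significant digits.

Convert: T₁ = 379.0 K.
From PV = nRT: V₁ = nRT₁/P₁ = 0.8663 L.
Reversible adiabatic, γ = 7/5: T₂ = T₁·(V₁/V₂)^(γ−1) = 302.0 K; P₂ = P₁·(V₁/V₂)^γ = 1.163 bar.
Isobaric, so V/T is constant: P₃ = P₂; T₃ = T₂·(V₃/V₂) = 255.6 K.
Reversible adiabatic, γ = 7/5: P₄ = P₃·(T₄/T₃)^(γ/(γ−1)) = 0.4314 bar; V₄ = V₃·(T₃/T₄)^(1/(γ−1)) = 2.628 L.

V₄ ≈ 2.63 L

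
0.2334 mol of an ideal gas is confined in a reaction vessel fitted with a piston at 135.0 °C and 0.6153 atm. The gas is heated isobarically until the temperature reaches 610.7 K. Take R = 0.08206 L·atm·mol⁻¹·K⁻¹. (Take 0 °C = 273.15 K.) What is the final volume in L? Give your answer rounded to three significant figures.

V₂ ≈ 19.0 L

Convert: T₁ = 408.1 K.
From PV = nRT: V₁ = nRT₁/P₁ = 12.70 L.
P constant ⇒ V ∝ T: P₂ = P₁; V₂ = V₁·(T₂/T₁) = 19.01 L.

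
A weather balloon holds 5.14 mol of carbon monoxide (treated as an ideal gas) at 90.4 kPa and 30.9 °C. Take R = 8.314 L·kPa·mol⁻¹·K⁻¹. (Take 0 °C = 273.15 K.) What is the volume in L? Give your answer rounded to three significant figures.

Convert: T = 304.05 K.
PV = nRT ⇒ V = nRT/P = (5.14 × 8.314 × 304.05) / 90.4

V ≈ 144 L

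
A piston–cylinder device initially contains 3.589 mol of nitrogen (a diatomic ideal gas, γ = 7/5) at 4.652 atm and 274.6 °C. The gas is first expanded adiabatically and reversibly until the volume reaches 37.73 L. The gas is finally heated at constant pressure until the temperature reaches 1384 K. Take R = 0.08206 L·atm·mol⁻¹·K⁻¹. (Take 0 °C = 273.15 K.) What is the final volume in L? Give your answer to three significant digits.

Convert: T₁ = 547.8 K.
From PV = nRT: V₁ = nRT₁/P₁ = 34.68 L.
Reversible adiabatic, γ = 7/5: T₂ = T₁·(V₁/V₂)^(γ−1) = 529.6 K; P₂ = P₁·(V₁/V₂)^γ = 4.134 atm.
P constant ⇒ V ∝ T: P₃ = P₂; V₃ = V₂·(T₃/T₂) = 98.60 L.

V₃ ≈ 98.6 L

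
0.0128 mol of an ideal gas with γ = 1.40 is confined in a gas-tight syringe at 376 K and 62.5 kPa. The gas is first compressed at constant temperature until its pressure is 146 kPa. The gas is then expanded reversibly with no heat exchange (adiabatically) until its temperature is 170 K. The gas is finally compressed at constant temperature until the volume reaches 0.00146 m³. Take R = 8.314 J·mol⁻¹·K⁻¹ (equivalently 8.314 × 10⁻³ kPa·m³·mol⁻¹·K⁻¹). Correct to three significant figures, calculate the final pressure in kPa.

P₄ ≈ 12.4 kPa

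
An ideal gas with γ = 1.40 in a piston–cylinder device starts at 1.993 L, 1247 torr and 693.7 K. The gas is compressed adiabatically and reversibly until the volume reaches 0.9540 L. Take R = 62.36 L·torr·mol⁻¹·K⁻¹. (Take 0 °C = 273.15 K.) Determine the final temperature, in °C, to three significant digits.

T₂ ≈ 658 °C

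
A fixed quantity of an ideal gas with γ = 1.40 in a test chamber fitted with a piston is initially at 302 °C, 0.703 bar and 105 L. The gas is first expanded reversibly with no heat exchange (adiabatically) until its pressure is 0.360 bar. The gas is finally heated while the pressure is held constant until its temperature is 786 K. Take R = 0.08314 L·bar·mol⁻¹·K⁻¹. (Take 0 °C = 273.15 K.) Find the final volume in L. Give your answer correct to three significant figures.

Convert: T₁ = 575.1 K.
Reversible adiabatic, γ = 1.40: T₂ = T₁·(P₂/P₁)^((γ−1)/γ) = 475.0 K; V₂ = V₁·(P₁/P₂)^(1/γ) = 169.4 L.
Isobaric, so V/T is constant: P₃ = P₂; V₃ = V₂·(T₃/T₂) = 280.2 L.

V₃ ≈ 280 L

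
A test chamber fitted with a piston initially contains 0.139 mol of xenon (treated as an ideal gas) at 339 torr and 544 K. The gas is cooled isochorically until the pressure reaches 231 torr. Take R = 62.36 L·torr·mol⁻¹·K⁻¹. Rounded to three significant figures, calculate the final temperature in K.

T₂ ≈ 371 K

From PV = nRT: V₁ = nRT₁/P₁ = 13.91 L.
Isochoric, so P/T is constant: V₂ = V₁; T₂ = T₁·(P₂/P₁) = 370.7 K.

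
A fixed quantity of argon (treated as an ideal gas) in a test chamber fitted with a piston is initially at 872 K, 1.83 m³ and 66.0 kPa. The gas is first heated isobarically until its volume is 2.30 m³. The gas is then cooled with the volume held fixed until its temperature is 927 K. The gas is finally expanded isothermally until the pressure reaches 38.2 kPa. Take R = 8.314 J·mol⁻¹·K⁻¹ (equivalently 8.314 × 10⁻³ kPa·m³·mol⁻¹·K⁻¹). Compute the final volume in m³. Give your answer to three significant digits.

P constant ⇒ V ∝ T: P₂ = P₁; T₂ = T₁·(V₂/V₁) = 1096 K.
Isochoric, so P/T is constant: V₃ = V₂; P₃ = P₂·(T₃/T₂) = 55.83 kPa.
T constant ⇒ Boyle's law P V = const: T₄ = T₃; V₄ = V₃·(P₃/P₄) = 3.361 m³.

V₄ ≈ 3.36 m³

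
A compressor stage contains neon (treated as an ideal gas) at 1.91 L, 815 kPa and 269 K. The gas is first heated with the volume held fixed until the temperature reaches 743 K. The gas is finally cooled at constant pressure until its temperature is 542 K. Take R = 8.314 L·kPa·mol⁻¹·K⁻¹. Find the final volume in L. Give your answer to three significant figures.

V₃ ≈ 1.39 L

Isochoric, so P/T is constant: V₂ = V₁; P₂ = P₁·(T₂/T₁) = 2251 kPa.
P constant ⇒ V ∝ T: P₃ = P₂; V₃ = V₂·(T₃/T₂) = 1.393 L.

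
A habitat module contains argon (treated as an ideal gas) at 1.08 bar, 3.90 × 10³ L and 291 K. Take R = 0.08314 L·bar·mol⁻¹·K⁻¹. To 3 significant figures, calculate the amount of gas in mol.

n ≈ 174 mol

PV = nRT ⇒ n = PV/(RT) = (1.08 × 3.90e+03) / (0.08314 × 291)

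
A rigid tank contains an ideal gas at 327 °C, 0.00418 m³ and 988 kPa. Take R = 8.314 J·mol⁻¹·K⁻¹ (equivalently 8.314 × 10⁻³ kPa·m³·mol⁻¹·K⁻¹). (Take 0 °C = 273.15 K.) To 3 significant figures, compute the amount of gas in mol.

Convert: T = 600.15 K.
PV = nRT ⇒ n = PV/(RT) = (988 × 0.00418) / (8.314 × 10⁻³ × 600.15)

n ≈ 0.828 mol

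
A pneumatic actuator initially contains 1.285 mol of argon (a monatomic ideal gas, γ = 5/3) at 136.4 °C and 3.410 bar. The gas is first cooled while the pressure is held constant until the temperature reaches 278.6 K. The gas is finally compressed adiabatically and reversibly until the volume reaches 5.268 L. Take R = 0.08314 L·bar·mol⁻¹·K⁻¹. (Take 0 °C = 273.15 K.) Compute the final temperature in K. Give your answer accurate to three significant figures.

T₃ ≈ 390 K

Convert: T₁ = 409.5 K.
From PV = nRT: V₁ = nRT₁/P₁ = 12.83 L.
P constant ⇒ V ∝ T: P₂ = P₁; V₂ = V₁·(T₂/T₁) = 8.729 L.
Reversible adiabatic, γ = 5/3: T₃ = T₂·(V₂/V₃)^(γ−1) = 390.1 K; P₃ = P₂·(V₂/V₃)^γ = 7.911 bar.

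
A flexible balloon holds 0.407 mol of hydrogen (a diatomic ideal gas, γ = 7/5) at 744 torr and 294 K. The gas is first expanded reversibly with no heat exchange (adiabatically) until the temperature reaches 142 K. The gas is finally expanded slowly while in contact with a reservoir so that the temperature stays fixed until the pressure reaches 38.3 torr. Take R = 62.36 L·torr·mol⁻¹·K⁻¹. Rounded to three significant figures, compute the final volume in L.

V₃ ≈ 94.1 L

From PV = nRT: V₁ = nRT₁/P₁ = 10.03 L.
Reversible adiabatic, γ = 7/5: P₂ = P₁·(T₂/T₁)^(γ/(γ−1)) = 58.26 torr; V₂ = V₁·(T₁/T₂)^(1/(γ−1)) = 61.86 L.
Isothermal, so P V is constant: T₃ = T₂; V₃ = V₂·(P₂/P₃) = 94.10 L.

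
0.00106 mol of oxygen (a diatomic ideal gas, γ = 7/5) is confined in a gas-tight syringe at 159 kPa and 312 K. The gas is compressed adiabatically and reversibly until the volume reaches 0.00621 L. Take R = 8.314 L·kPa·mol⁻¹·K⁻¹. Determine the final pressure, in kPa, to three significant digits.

P₂ ≈ 667 kPa

From PV = nRT: V₁ = nRT₁/P₁ = 0.01729 L.
Reversible adiabatic, γ = 7/5: T₂ = T₁·(V₁/V₂)^(γ−1) = 470.0 K; P₂ = P₁·(V₁/V₂)^γ = 666.9 kPa.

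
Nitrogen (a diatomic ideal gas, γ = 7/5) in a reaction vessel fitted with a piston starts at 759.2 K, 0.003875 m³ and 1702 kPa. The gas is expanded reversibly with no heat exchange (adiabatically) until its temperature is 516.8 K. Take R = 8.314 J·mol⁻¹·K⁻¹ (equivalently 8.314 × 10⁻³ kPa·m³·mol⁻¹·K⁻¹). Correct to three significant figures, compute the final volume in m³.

Adiabatic (γ = 7/5), T V^(γ−1) and P V^γ constant: P₂ = P₁·(T₂/T₁)^(γ/(γ−1)) = 442.9 kPa; V₂ = V₁·(T₁/T₂)^(1/(γ−1)) = 0.01014 m³.

V₂ ≈ 0.0101 m³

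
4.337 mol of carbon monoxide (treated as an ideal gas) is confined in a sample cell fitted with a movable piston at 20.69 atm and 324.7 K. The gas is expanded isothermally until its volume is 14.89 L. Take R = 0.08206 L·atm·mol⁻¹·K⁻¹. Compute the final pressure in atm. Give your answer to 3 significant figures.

P₂ ≈ 7.76 atm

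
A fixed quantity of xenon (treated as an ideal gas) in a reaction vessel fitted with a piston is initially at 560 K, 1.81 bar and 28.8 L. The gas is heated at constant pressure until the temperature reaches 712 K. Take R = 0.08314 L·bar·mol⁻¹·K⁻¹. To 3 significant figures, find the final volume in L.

V₂ ≈ 36.6 L

Isobaric, so V/T is constant: P₂ = P₁; V₂ = V₁·(T₂/T₁) = 36.62 L.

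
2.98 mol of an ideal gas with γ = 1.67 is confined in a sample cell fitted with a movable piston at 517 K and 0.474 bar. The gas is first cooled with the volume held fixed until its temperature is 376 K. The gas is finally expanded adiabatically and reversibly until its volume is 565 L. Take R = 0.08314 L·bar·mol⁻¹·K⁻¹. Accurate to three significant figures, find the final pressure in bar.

P₃ ≈ 0.101 bar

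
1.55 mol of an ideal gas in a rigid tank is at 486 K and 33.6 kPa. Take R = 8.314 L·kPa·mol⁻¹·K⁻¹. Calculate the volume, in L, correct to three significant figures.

V ≈ 186 L

PV = nRT ⇒ V = nRT/P = (1.55 × 8.314 × 486) / 33.6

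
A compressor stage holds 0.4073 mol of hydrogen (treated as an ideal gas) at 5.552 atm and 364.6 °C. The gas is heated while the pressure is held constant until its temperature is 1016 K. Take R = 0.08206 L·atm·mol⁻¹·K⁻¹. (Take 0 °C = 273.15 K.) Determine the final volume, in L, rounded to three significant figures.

V₂ ≈ 6.12 L

Convert: T₁ = 637.8 K.
From PV = nRT: V₁ = nRT₁/P₁ = 3.839 L.
P constant ⇒ V ∝ T: P₂ = P₁; V₂ = V₁·(T₂/T₁) = 6.116 L.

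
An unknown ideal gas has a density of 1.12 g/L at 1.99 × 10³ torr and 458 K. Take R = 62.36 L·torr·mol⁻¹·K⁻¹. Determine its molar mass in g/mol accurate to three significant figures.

M ≈ 16.1 g/mol

ρ = PM/(RT) ⇒ M = ρRT/P = (1.12 × 62.36 × 458.0) / 1.99e+03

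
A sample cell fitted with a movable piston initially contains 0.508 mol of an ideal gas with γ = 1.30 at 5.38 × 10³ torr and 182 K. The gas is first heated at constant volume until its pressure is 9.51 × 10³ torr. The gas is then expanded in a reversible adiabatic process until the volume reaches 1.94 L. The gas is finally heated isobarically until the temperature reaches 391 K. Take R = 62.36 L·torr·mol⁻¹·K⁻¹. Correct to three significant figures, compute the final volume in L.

V₄ ≈ 2.82 L

From PV = nRT: V₁ = nRT₁/P₁ = 1.072 L.
Isochoric, so P/T is constant: V₂ = V₁; T₂ = T₁·(P₂/P₁) = 321.7 K.
Reversible adiabatic, γ = 1.30: T₃ = T₂·(V₂/V₃)^(γ−1) = 269.2 K; P₃ = P₂·(V₂/V₃)^γ = 4397 torr.
P constant ⇒ V ∝ T: P₄ = P₃; V₄ = V₃·(T₄/T₃) = 2.817 L.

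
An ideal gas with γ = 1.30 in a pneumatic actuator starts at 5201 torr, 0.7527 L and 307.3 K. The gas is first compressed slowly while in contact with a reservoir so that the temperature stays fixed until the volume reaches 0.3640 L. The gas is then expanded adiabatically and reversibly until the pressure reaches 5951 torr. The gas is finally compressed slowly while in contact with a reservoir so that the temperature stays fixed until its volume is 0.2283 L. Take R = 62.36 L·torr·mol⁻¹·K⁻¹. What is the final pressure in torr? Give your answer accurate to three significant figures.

P₄ ≈ 1.50e+04 torr

Isothermal, so P V is constant: T₂ = T₁; P₂ = P₁·(V₁/V₂) = 1.075e+04 torr.
Adiabatic (γ = 1.30), T V^(γ−1) and P V^γ constant: T₃ = T₂·(P₃/P₂)^((γ−1)/γ) = 268.1 K; V₃ = V₂·(P₂/P₃)^(1/γ) = 0.5739 L.
Isothermal, so P V is constant: T₄ = T₃; P₄ = P₃·(V₃/V₄) = 1.496e+04 torr.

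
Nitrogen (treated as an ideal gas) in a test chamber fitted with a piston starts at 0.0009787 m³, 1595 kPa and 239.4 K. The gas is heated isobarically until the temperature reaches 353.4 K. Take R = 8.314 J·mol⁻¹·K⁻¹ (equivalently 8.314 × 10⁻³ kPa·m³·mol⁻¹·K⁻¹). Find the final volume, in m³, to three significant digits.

V₂ ≈ 0.00144 m³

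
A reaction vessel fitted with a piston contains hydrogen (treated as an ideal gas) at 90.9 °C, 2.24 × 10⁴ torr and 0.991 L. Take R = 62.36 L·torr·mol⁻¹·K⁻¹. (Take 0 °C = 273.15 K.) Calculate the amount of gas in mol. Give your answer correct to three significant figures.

Convert: T = 364.05 K.
PV = nRT ⇒ n = PV/(RT) = (2.24e+04 × 0.991) / (62.36 × 364.05)

n ≈ 0.978 mol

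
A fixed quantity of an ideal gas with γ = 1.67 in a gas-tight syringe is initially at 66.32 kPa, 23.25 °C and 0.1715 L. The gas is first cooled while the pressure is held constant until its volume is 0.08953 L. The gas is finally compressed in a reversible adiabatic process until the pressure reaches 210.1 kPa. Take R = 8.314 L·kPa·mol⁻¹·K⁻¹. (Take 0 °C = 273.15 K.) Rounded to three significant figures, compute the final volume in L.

V₃ ≈ 0.0449 L

Convert: T₁ = 296.4 K.
P constant ⇒ V ∝ T: P₂ = P₁; T₂ = T₁·(V₂/V₁) = 154.7 K.
Reversible adiabatic, γ = 1.67: T₃ = T₂·(P₃/P₂)^((γ−1)/γ) = 245.8 K; V₃ = V₂·(P₂/P₃)^(1/γ) = 0.04488 L.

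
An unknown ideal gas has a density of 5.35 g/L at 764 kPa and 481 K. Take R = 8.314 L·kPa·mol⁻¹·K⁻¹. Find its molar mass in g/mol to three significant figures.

M ≈ 28.0 g/mol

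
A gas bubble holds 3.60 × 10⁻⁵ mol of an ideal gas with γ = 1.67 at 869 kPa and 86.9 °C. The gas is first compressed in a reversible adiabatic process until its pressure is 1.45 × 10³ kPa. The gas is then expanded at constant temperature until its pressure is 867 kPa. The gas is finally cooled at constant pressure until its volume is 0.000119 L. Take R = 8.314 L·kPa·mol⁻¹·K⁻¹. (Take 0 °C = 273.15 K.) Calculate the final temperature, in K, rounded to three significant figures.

T₄ ≈ 345 K

Convert: T₁ = 360.0 K.
From PV = nRT: V₁ = nRT₁/P₁ = 0.0001240 L.
Reversible adiabatic, γ = 1.67: T₂ = T₁·(P₂/P₁)^((γ−1)/γ) = 442.1 K; V₂ = V₁·(P₁/P₂)^(1/γ) = 9.127e-05 L.
Isothermal, so P V is constant: T₃ = T₂; V₃ = V₂·(P₂/P₃) = 0.0001526 L.
Isobaric, so V/T is constant: P₄ = P₃; T₄ = T₃·(V₄/V₃) = 344.7 K.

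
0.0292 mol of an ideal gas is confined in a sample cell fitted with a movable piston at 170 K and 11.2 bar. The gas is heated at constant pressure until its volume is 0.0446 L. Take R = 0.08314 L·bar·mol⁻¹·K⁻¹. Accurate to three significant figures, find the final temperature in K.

T₂ ≈ 206 K

From PV = nRT: V₁ = nRT₁/P₁ = 0.03685 L.
P constant ⇒ V ∝ T: P₂ = P₁; T₂ = T₁·(V₂/V₁) = 205.8 K.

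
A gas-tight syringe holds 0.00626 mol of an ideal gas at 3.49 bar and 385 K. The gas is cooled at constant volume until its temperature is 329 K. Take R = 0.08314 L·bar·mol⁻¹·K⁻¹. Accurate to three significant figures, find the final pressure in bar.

P₂ ≈ 2.98 bar

From PV = nRT: V₁ = nRT₁/P₁ = 0.05741 L.
V constant ⇒ P ∝ T: V₂ = V₁; P₂ = P₁·(T₂/T₁) = 2.982 bar.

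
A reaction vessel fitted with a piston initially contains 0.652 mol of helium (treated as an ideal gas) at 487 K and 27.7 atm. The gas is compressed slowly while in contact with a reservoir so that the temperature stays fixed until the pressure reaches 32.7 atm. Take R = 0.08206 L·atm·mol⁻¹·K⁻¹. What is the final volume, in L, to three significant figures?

V₂ ≈ 0.797 L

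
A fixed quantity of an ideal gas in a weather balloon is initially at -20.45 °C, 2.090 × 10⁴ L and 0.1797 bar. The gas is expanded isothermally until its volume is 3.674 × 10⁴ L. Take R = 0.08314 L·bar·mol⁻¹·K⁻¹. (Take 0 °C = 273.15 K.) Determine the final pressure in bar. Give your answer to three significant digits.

P₂ ≈ 0.102 bar

Convert: T₁ = 252.7 K.
Isothermal, so P V is constant: T₂ = T₁; P₂ = P₁·(V₁/V₂) = 0.1022 bar.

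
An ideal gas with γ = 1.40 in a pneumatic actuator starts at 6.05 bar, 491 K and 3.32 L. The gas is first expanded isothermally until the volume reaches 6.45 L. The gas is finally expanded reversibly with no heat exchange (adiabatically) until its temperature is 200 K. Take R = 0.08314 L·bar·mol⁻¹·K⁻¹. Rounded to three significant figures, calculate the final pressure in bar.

T constant ⇒ Boyle's law P V = const: T₂ = T₁; P₂ = P₁·(V₁/V₂) = 3.114 bar.
Reversible adiabatic, γ = 1.40: P₃ = P₂·(T₃/T₂)^(γ/(γ−1)) = 0.1343 bar; V₃ = V₂·(T₂/T₃)^(1/(γ−1)) = 60.91 L.

P₃ ≈ 0.134 bar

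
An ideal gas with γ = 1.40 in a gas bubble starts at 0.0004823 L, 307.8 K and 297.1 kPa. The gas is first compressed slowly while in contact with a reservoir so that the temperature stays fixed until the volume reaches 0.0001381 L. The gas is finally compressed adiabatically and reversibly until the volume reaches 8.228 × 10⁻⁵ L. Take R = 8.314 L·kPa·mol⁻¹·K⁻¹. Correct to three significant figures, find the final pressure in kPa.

P₃ ≈ 2.14e+03 kPa

T constant ⇒ Boyle's law P V = const: T₂ = T₁; P₂ = P₁·(V₁/V₂) = 1038 kPa.
Adiabatic (γ = 1.40), T V^(γ−1) and P V^γ constant: T₃ = T₂·(V₂/V₃)^(γ−1) = 378.6 K; P₃ = P₂·(V₂/V₃)^γ = 2142 kPa.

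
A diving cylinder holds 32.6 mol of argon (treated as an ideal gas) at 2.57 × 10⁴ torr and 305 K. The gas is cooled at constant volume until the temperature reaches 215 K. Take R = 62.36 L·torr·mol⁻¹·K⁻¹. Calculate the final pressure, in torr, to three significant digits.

From PV = nRT: V₁ = nRT₁/P₁ = 24.13 L.
V constant ⇒ P ∝ T: V₂ = V₁; P₂ = P₁·(T₂/T₁) = 1.812e+04 torr.

P₂ ≈ 1.81e+04 torr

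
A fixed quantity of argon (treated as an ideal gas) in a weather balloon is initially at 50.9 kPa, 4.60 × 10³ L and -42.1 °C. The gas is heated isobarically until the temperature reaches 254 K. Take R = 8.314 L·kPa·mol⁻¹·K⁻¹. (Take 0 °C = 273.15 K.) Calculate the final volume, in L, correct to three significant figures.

V₂ ≈ 5.06e+03 L

Convert: T₁ = 231.0 K.
P constant ⇒ V ∝ T: P₂ = P₁; V₂ = V₁·(T₂/T₁) = 5057 L.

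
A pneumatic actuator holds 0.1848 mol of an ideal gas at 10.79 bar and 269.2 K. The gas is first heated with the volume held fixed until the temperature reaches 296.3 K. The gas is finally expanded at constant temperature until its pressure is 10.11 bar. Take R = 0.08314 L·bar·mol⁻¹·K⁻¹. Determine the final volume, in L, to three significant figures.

From PV = nRT: V₁ = nRT₁/P₁ = 0.3833 L.
V constant ⇒ P ∝ T: V₂ = V₁; P₂ = P₁·(T₂/T₁) = 11.88 bar.
Isothermal, so P V is constant: T₃ = T₂; V₃ = V₂·(P₂/P₃) = 0.4503 L.

V₃ ≈ 0.450 L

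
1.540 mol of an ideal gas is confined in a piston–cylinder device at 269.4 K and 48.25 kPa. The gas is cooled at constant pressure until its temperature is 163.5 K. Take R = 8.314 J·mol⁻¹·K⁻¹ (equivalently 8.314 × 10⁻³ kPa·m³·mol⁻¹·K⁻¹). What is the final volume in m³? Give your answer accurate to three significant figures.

From PV = nRT: V₁ = nRT₁/P₁ = 0.07149 m³.
P constant ⇒ V ∝ T: P₂ = P₁; V₂ = V₁·(T₂/T₁) = 0.04339 m³.

V₂ ≈ 0.0434 m³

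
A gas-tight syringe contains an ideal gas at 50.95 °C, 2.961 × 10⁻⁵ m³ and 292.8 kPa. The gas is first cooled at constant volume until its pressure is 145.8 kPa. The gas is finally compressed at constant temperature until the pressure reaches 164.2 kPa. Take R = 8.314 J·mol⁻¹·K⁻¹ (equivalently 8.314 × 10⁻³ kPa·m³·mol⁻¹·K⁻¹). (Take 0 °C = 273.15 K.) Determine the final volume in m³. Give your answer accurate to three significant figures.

Convert: T₁ = 324.1 K.
Isochoric, so P/T is constant: V₂ = V₁; T₂ = T₁·(P₂/P₁) = 161.4 K.
T constant ⇒ Boyle's law P V = const: T₃ = T₂; V₃ = V₂·(P₂/P₃) = 2.629e-05 m³.

V₃ ≈ 2.63e-05 m³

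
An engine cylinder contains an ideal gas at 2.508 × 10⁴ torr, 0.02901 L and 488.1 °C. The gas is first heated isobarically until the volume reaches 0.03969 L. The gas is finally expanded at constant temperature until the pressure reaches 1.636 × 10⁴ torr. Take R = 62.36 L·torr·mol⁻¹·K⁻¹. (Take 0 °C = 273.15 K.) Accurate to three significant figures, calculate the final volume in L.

V₃ ≈ 0.0608 L

Convert: T₁ = 761.2 K.
Isobaric, so V/T is constant: P₂ = P₁; T₂ = T₁·(V₂/V₁) = 1042 K.
T constant ⇒ Boyle's law P V = const: T₃ = T₂; V₃ = V₂·(P₂/P₃) = 0.06085 L.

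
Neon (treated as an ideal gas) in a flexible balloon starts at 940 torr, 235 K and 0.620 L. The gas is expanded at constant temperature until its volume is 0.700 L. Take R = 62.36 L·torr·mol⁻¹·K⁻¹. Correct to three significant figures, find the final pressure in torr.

P₂ ≈ 833 torr

T constant ⇒ Boyle's law P V = const: T₂ = T₁; P₂ = P₁·(V₁/V₂) = 832.6 torr.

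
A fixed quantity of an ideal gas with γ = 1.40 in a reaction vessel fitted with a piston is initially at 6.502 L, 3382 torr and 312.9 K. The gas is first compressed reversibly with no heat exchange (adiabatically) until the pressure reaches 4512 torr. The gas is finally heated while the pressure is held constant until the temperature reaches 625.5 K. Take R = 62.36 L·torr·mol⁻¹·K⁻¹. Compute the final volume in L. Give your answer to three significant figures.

V₃ ≈ 9.74 L

Adiabatic (γ = 1.40), T V^(γ−1) and P V^γ constant: T₂ = T₁·(P₂/P₁)^((γ−1)/γ) = 339.8 K; V₂ = V₁·(P₁/P₂)^(1/γ) = 5.292 L.
Isobaric, so V/T is constant: P₃ = P₂; V₃ = V₂·(T₃/T₂) = 9.743 L.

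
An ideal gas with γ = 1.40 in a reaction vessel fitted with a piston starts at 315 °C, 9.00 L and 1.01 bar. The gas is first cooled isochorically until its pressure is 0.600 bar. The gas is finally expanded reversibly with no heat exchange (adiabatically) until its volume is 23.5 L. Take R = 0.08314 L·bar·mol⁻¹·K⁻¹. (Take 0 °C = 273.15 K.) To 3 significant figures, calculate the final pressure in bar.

P₃ ≈ 0.157 bar

Convert: T₁ = 588.1 K.
Isochoric, so P/T is constant: V₂ = V₁; T₂ = T₁·(P₂/P₁) = 349.4 K.
Adiabatic (γ = 1.40), T V^(γ−1) and P V^γ constant: T₃ = T₂·(V₂/V₃)^(γ−1) = 238.0 K; P₃ = P₂·(V₂/V₃)^γ = 0.1565 bar.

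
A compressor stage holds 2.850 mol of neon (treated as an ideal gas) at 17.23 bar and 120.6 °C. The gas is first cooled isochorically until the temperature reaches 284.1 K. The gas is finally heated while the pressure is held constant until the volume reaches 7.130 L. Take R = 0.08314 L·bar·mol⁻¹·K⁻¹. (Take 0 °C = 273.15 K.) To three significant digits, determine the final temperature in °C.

Convert: T₁ = 393.8 K.
From PV = nRT: V₁ = nRT₁/P₁ = 5.415 L.
V constant ⇒ P ∝ T: V₂ = V₁; P₂ = P₁·(T₂/T₁) = 12.43 bar.
Isobaric, so V/T is constant: P₃ = P₂; T₃ = T₂·(V₃/V₂) = 374.1 K.

T₃ ≈ 101 °C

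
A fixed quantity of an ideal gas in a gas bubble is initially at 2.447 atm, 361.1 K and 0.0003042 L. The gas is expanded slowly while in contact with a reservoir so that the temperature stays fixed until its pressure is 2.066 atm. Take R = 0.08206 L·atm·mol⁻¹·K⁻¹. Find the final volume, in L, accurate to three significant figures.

V₂ ≈ 0.000360 L

Isothermal, so P V is constant: T₂ = T₁; V₂ = V₁·(P₁/P₂) = 0.0003603 L.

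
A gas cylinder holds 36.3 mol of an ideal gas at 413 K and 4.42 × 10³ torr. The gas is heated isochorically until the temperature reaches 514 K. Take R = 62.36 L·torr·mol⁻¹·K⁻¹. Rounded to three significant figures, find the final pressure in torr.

P₂ ≈ 5.50e+03 torr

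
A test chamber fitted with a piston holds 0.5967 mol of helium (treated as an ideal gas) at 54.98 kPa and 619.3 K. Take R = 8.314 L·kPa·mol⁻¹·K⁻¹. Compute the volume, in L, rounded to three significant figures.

V ≈ 55.9 L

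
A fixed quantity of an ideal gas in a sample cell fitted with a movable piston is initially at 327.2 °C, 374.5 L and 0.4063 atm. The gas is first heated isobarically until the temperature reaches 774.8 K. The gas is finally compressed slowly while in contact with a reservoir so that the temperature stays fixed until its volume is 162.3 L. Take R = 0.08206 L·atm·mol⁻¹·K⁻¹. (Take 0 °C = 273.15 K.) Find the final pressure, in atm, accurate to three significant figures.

Convert: T₁ = 600.3 K.
P constant ⇒ V ∝ T: P₂ = P₁; V₂ = V₁·(T₂/T₁) = 483.3 L.
Isothermal, so P V is constant: T₃ = T₂; P₃ = P₂·(V₂/V₃) = 1.210 atm.

P₃ ≈ 1.21 atm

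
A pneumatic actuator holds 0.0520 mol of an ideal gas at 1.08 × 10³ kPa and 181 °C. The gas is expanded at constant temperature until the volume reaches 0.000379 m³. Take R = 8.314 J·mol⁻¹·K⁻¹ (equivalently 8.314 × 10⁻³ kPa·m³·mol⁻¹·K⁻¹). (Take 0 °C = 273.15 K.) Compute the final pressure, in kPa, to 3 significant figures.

P₂ ≈ 518 kPa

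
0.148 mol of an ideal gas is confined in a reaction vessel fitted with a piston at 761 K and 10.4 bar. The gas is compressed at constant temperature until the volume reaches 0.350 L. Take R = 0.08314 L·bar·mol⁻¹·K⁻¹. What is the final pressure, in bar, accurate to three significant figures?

From PV = nRT: V₁ = nRT₁/P₁ = 0.9004 L.
T constant ⇒ Boyle's law P V = const: T₂ = T₁; P₂ = P₁·(V₁/V₂) = 26.75 bar.

P₂ ≈ 26.8 bar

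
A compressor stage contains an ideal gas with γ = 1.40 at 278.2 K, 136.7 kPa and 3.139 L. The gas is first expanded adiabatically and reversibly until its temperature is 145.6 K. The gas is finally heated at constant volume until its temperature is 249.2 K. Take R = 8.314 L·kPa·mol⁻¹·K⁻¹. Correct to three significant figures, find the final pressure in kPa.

Reversible adiabatic, γ = 1.40: P₂ = P₁·(T₂/T₁)^(γ/(γ−1)) = 14.18 kPa; V₂ = V₁·(T₁/T₂)^(1/(γ−1)) = 15.84 L.
Isochoric, so P/T is constant: V₃ = V₂; P₃ = P₂·(T₃/T₂) = 24.26 kPa.

P₃ ≈ 24.3 kPa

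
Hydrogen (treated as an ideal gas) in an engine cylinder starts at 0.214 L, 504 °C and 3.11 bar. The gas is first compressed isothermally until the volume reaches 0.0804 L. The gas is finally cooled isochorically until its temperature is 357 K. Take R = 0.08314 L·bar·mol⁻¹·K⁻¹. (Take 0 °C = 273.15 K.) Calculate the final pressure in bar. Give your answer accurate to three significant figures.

P₃ ≈ 3.80 bar

Convert: T₁ = 777.1 K.
Isothermal, so P V is constant: T₂ = T₁; P₂ = P₁·(V₁/V₂) = 8.278 bar.
V constant ⇒ P ∝ T: V₃ = V₂; P₃ = P₂·(T₃/T₂) = 3.803 bar.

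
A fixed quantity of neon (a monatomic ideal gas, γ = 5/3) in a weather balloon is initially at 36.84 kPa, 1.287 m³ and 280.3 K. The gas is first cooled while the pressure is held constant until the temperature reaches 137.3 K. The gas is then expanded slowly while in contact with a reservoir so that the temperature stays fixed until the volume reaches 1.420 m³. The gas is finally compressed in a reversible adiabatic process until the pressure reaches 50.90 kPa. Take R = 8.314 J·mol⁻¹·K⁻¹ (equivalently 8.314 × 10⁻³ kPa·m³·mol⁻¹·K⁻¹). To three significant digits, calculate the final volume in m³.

P constant ⇒ V ∝ T: P₂ = P₁; V₂ = V₁·(T₂/T₁) = 0.6304 m³.
T constant ⇒ Boyle's law P V = const: T₃ = T₂; P₃ = P₂·(V₂/V₃) = 16.36 kPa.
Adiabatic (γ = 5/3), T V^(γ−1) and P V^γ constant: T₄ = T₃·(P₄/P₃)^((γ−1)/γ) = 216.2 K; V₄ = V₃·(P₃/P₄)^(1/γ) = 0.7185 m³.

V₄ ≈ 0.719 m³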